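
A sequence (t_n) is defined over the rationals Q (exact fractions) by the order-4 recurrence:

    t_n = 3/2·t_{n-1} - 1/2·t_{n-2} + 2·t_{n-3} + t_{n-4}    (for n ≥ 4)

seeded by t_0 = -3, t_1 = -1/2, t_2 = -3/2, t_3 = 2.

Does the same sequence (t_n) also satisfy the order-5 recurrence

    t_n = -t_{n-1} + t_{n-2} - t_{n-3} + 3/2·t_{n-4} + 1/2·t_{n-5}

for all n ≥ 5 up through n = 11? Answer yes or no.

Terms t_0..t_11: -3, -1/2, -3/2, 2, -1/4, -39/8, -75/16, -99/32, -787/64, -3987/128, -13171/256, -45715/512
n=5: candidate gives 3/2, actual t_5 = -39/8 ✗

no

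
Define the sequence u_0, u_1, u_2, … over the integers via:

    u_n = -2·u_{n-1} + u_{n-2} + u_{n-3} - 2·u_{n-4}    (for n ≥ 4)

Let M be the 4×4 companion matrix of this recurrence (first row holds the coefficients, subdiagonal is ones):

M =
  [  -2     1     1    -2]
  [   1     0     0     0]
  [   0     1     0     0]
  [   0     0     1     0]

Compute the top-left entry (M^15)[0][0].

-52374

(M^15)[0][0] is the top entry after applying M 15 times to the unit state (1, 0, 0, 0). Equivalently it is h_{18} for the auxiliary sequence (h_n) obeying the same recurrence with h_3 = 1 and h_i = 0 for 0 ≤ i < 3:
h_4 = -2·1 + 1·0 + 1·0 + -2·0 = -2
h_5 = -2·-2 + 1·1 + 1·0 + -2·0 = 5
h_6 = -2·5 + 1·-2 + 1·1 + -2·0 = -11
h_7 = -2·-11 + 1·5 + 1·-2 + -2·1 = 23
h_8 = -2·23 + 1·-11 + 1·5 + -2·-2 = -48
h_9 = -2·-48 + 1·23 + 1·-11 + -2·5 = 98
h_10 = -2·98 + 1·-48 + 1·23 + -2·-11 = -199
h_11 = -2·-199 + 1·98 + 1·-48 + -2·23 = 402
h_12 = -2·402 + 1·-199 + 1·98 + -2·-48 = -809
h_13 = -2·-809 + 1·402 + 1·-199 + -2·98 = 1625
h_14 = -2·1625 + 1·-809 + 1·402 + -2·-199 = -3259
h_15 = -2·-3259 + 1·1625 + 1·-809 + -2·402 = 6530
h_16 = -2·6530 + 1·-3259 + 1·1625 + -2·-809 = -13076
h_17 = -2·-13076 + 1·6530 + 1·-3259 + -2·1625 = 26173
h_18 = -2·26173 + 1·-13076 + 1·6530 + -2·-3259 = -52374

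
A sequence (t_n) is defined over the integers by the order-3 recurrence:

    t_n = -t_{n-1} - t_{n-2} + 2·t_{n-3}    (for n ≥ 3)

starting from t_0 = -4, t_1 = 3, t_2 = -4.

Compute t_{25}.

t_3 = -1·-4 + -1·3 + 2·-4 = -7
t_4 = -1·-7 + -1·-4 + 2·3 = 17
t_5 = -1·17 + -1·-7 + 2·-4 = -18
t_6 = -1·-18 + -1·17 + 2·-7 = -13
t_7 = -1·-13 + -1·-18 + 2·17 = 65
t_8 = -1·65 + -1·-13 + 2·-18 = -88
t_9 = -1·-88 + -1·65 + 2·-13 = -3
t_10 = -1·-3 + -1·-88 + 2·65 = 221
t_11 = -1·221 + -1·-3 + 2·-88 = -394
t_12 = -1·-394 + -1·221 + 2·-3 = 167
t_13 = -1·167 + -1·-394 + 2·221 = 669
t_14 = -1·669 + -1·167 + 2·-394 = -1624
t_15 = -1·-1624 + -1·669 + 2·167 = 1289
t_16 = -1·1289 + -1·-1624 + 2·669 = 1673
t_17 = -1·1673 + -1·1289 + 2·-1624 = -6210
t_18 = -1·-6210 + -1·1673 + 2·1289 = 7115
t_19 = -1·7115 + -1·-6210 + 2·1673 = 2441
t_20 = -1·2441 + -1·7115 + 2·-6210 = -21976
t_21 = -1·-21976 + -1·2441 + 2·7115 = 33765
t_22 = -1·33765 + -1·-21976 + 2·2441 = -6907
t_23 = -1·-6907 + -1·33765 + 2·-21976 = -70810
t_24 = -1·-70810 + -1·-6907 + 2·33765 = 145247
t_25 = -1·145247 + -1·-70810 + 2·-6907 = -88251

-88251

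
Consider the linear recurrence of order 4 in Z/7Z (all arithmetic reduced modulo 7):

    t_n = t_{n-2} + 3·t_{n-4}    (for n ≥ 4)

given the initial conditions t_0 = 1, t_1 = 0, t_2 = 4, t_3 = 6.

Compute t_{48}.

t_4 = 0·6 + 1·4 + 0·0 + 3·1 = 0
t_5 = 0·0 + 1·6 + 0·4 + 3·0 = 6
t_6 = 0·6 + 1·0 + 0·6 + 3·4 = 5
t_7 = 0·5 + 1·6 + 0·0 + 3·6 = 3
t_8 = 0·3 + 1·5 + 0·6 + 3·0 = 5
t_9 = 0·5 + 1·3 + 0·5 + 3·6 = 0
t_10 = 0·0 + 1·5 + 0·3 + 3·5 = 6
t_11 = 0·6 + 1·0 + 0·5 + 3·3 = 2
t_12 = 0·2 + 1·6 + 0·0 + 3·5 = 0
t_13 = 0·0 + 1·2 + 0·6 + 3·0 = 2
t_14 = 0·2 + 1·0 + 0·2 + 3·6 = 4
t_15 = 0·4 + 1·2 + 0·0 + 3·2 = 1
t_16 = 0·1 + 1·4 + 0·2 + 3·0 = 4
t_17 = 0·4 + 1·1 + 0·4 + 3·2 = 0
t_18 = 0·0 + 1·4 + 0·1 + 3·4 = 2
t_19 = 0·2 + 1·0 + 0·4 + 3·1 = 3
t_20 = 0·3 + 1·2 + 0·0 + 3·4 = 0
t_21 = 0·0 + 1·3 + 0·2 + 3·0 = 3
t_22 = 0·3 + 1·0 + 0·3 + 3·2 = 6
t_23 = 0·6 + 1·3 + 0·0 + 3·3 = 5
t_24 = 0·5 + 1·6 + 0·3 + 3·0 = 6
t_25 = 0·6 + 1·5 + 0·6 + 3·3 = 0
t_26 = 0·0 + 1·6 + 0·5 + 3·6 = 3
t_27 = 0·3 + 1·0 + 0·6 + 3·5 = 1
t_28 = 0·1 + 1·3 + 0·0 + 3·6 = 0
t_29 = 0·0 + 1·1 + 0·3 + 3·0 = 1
t_30 = 0·1 + 1·0 + 0·1 + 3·3 = 2
t_31 = 0·2 + 1·1 + 0·0 + 3·1 = 4
t_32 = 0·4 + 1·2 + 0·1 + 3·0 = 2
t_33 = 0·2 + 1·4 + 0·2 + 3·1 = 0
t_34 = 0·0 + 1·2 + 0·4 + 3·2 = 1
t_35 = 0·1 + 1·0 + 0·2 + 3·4 = 5
t_36 = 0·5 + 1·1 + 0·0 + 3·2 = 0
t_37 = 0·0 + 1·5 + 0·1 + 3·0 = 5
t_38 = 0·5 + 1·0 + 0·5 + 3·1 = 3
t_39 = 0·3 + 1·5 + 0·0 + 3·5 = 6
t_40 = 0·6 + 1·3 + 0·5 + 3·0 = 3
t_41 = 0·3 + 1·6 + 0·3 + 3·5 = 0
t_42 = 0·0 + 1·3 + 0·6 + 3·3 = 5
t_43 = 0·5 + 1·0 + 0·3 + 3·6 = 4
t_44 = 0·4 + 1·5 + 0·0 + 3·3 = 0
t_45 = 0·0 + 1·4 + 0·5 + 3·0 = 4
t_46 = 0·4 + 1·0 + 0·4 + 3·5 = 1
t_47 = 0·1 + 1·4 + 0·0 + 3·4 = 2
t_48 = 0·2 + 1·1 + 0·4 + 3·0 = 1

1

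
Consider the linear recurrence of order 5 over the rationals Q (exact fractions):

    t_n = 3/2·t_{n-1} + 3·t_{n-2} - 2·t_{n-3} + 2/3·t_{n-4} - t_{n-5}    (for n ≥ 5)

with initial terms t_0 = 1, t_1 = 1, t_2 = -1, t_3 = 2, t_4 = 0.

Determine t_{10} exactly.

98173/288

t_5 = 3/2·0 + 3·2 + -2·-1 + 2/3·1 + -1·1 = 23/3
t_6 = 3/2·23/3 + 3·0 + -2·2 + 2/3·-1 + -1·1 = 35/6
t_7 = 3/2·35/6 + 3·23/3 + -2·0 + 2/3·2 + -1·-1 = 409/12
t_8 = 3/2·409/12 + 3·35/6 + -2·23/3 + 2/3·0 + -1·2 = 1231/24
t_9 = 3/2·1231/24 + 3·409/12 + -2·35/6 + 2/3·23/3 + -1·0 = 24859/144
t_10 = 3/2·24859/144 + 3·1231/24 + -2·409/12 + 2/3·35/6 + -1·23/3 = 98173/288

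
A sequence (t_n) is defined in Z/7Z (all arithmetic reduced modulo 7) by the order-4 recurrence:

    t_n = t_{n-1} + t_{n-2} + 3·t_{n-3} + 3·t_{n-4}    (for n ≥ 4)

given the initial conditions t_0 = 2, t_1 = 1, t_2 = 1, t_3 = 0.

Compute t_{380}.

0

t_4 = 1·0 + 1·1 + 3·1 + 3·2 = 3
t_5 = 1·3 + 1·0 + 3·1 + 3·1 = 2
t_6 = 1·2 + 1·3 + 3·0 + 3·1 = 1
t_7 = 1·1 + 1·2 + 3·3 + 3·0 = 5
t_8 = 1·5 + 1·1 + 3·2 + 3·3 = 0
t_9 = 1·0 + 1·5 + 3·1 + 3·2 = 0
t_10 = 1·0 + 1·0 + 3·5 + 3·1 = 4
t_11 = 1·4 + 1·0 + 3·0 + 3·5 = 5
t_12 = 1·5 + 1·4 + 3·0 + 3·0 = 2
t_13 = 1·2 + 1·5 + 3·4 + 3·0 = 5
t_14 = 1·5 + 1·2 + 3·5 + 3·4 = 6
t_15 = 1·6 + 1·5 + 3·2 + 3·5 = 4
t_16 = 1·4 + 1·6 + 3·5 + 3·2 = 3
t_17 = 1·3 + 1·4 + 3·6 + 3·5 = 5
t_18 = 1·5 + 1·3 + 3·4 + 3·6 = 3
t_19 = 1·3 + 1·5 + 3·3 + 3·4 = 1
t_20 = 1·1 + 1·3 + 3·5 + 3·3 = 0
t_21 = 1·0 + 1·1 + 3·3 + 3·5 = 4
t_22 = 1·4 + 1·0 + 3·1 + 3·3 = 2
t_23 = 1·2 + 1·4 + 3·0 + 3·1 = 2
t_24 = 1·2 + 1·2 + 3·4 + 3·0 = 2
t_25 = 1·2 + 1·2 + 3·2 + 3·4 = 1
t_26 = 1·1 + 1·2 + 3·2 + 3·2 = 1
t_27 = 1·1 + 1·1 + 3·2 + 3·2 = 0
(t_24, t_25, t_26, t_27) = (2, 1, 1, 0) = (t_0, t_1, t_2, t_3), so the sequence has period 24.
380 ≡ 20 (mod 24), hence t_380 = t_20 = 0.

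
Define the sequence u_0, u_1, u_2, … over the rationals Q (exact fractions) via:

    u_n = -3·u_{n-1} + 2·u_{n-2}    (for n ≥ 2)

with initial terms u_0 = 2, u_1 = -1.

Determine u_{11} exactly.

u_2 = -3·-1 + 2·2 = 7
u_3 = -3·7 + 2·-1 = -23
u_4 = -3·-23 + 2·7 = 83
u_5 = -3·83 + 2·-23 = -295
u_6 = -3·-295 + 2·83 = 1051
u_7 = -3·1051 + 2·-295 = -3743
u_8 = -3·-3743 + 2·1051 = 13331
u_9 = -3·13331 + 2·-3743 = -47479
u_10 = -3·-47479 + 2·13331 = 169099
u_11 = -3·169099 + 2·-47479 = -602255

-602255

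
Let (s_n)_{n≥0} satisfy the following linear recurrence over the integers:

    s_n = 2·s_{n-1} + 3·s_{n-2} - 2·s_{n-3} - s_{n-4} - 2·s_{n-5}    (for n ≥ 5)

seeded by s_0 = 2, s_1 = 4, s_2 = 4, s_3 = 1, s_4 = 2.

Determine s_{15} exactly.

-305847

s_5 = 2·2 + 3·1 + -2·4 + -1·4 + -2·2 = -9
s_6 = 2·-9 + 3·2 + -2·1 + -1·4 + -2·4 = -26
s_7 = 2·-26 + 3·-9 + -2·2 + -1·1 + -2·4 = -92
s_8 = 2·-92 + 3·-26 + -2·-9 + -1·2 + -2·1 = -248
s_9 = 2·-248 + 3·-92 + -2·-26 + -1·-9 + -2·2 = -715
s_10 = 2·-715 + 3·-248 + -2·-92 + -1·-26 + -2·-9 = -1946
s_11 = 2·-1946 + 3·-715 + -2·-248 + -1·-92 + -2·-26 = -5397
s_12 = 2·-5397 + 3·-1946 + -2·-715 + -1·-248 + -2·-92 = -14770
s_13 = 2·-14770 + 3·-5397 + -2·-1946 + -1·-715 + -2·-248 = -40628
s_14 = 2·-40628 + 3·-14770 + -2·-5397 + -1·-1946 + -2·-715 = -111396
s_15 = 2·-111396 + 3·-40628 + -2·-14770 + -1·-5397 + -2·-1946 = -305847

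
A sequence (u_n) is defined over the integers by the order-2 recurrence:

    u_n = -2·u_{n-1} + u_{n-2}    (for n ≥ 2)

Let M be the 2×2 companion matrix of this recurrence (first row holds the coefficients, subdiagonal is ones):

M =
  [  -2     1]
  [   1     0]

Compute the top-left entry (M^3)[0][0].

(M^3)[0][0] is the top entry after applying M 3 times to the unit state (1, 0). Equivalently it is h_{4} for the auxiliary sequence (h_n) obeying the same recurrence with h_1 = 1 and h_i = 0 for 0 ≤ i < 1:
h_2 = -2·1 + 1·0 = -2
h_3 = -2·-2 + 1·1 = 5
h_4 = -2·5 + 1·-2 = -12

-12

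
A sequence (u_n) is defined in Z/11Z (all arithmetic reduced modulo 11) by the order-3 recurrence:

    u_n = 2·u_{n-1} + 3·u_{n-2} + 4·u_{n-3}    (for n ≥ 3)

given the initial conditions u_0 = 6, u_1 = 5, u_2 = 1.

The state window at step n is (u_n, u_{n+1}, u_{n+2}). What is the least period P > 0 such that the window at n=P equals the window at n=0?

120

n=0: window = (6, 5, 1)
n=1: window = (5, 1, 8)
n=2: window = (1, 8, 6)
n=3: window = (8, 6, 7)
n=4: window = (6, 7, 9)
n=5: window = (7, 9, 8)
n=6: window = (9, 8, 5)
n=7: window = (8, 5, 4)
n=8: window = (5, 4, 0)
n=9: window = (4, 0, 10)
n=10: window = (0, 10, 3)
n=11: window = (10, 3, 3)
n=12: window = (3, 3, 0)
n=13: window = (3, 0, 10)
n=14: window = (0, 10, 10)
n=15: window = (10, 10, 6)
n=16: window = (10, 6, 5)
n=17: window = (6, 5, 2)
n=18: window = (5, 2, 10)
n=19: window = (2, 10, 2)
n=20: window = (10, 2, 9)
n=21: window = (2, 9, 9)
n=22: window = (9, 9, 9)
n=23: window = (9, 9, 4)
n=24: window = (9, 4, 5)
n=25: window = (4, 5, 3)
n=26: window = (5, 3, 4)
n=27: window = (3, 4, 4)
n=28: window = (4, 4, 10)
n=29: window = (4, 10, 4)
n=30: window = (10, 4, 10)
n=31: window = (4, 10, 6)
n=32: window = (10, 6, 3)
n=33: window = (6, 3, 9)
n=34: window = (3, 9, 7)
n=35: window = (9, 7, 9)
n=36: window = (7, 9, 9)
n=37: window = (9, 9, 7)
n=38: window = (9, 7, 0)
n=39: window = (7, 0, 2)
n=40: window = (0, 2, 10)
…
n=118: window = (4, 7, 6)
n=119: window = (7, 6, 5)
n=120: window = (6, 5, 1)
window at n=120 equals window at n=0 → period = 120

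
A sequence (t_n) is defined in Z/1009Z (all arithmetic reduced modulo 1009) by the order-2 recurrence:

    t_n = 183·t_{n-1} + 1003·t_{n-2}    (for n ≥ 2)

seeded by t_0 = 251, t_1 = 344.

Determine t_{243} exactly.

231

t_2 = 183·344 + 1003·251 = 906
t_3 = 183·906 + 1003·344 = 276
t_4 = 183·276 + 1003·906 = 676
t_5 = 183·676 + 1003·276 = 972
t_6 = 183·972 + 1003·676 = 272
t_7 = 183·272 + 1003·972 = 557
Continuing the recurrence:
  t_8 = 408;  t_9 = 692;  t_10 = 81;  t_11 = 581;  t_12 = 901;  t_13 = 966
  t_14 = 851;  t_15 = 605;  t_16 = 673;  t_17 = 467;  t_18 = 703;  t_19 = 731
  t_20 = 403;  t_21 = 751;  t_22 = 818;  t_23 = 901;  t_24 = 553;  t_25 = 947
  t_26 = 471;  t_27 = 800;  t_28 = 296;  t_29 = 936;  t_30 = 0;  t_31 = 438
  t_32 = 443;  t_33 = 748;  t_34 = 29;  t_35 = 819;  t_36 = 371;  t_37 = 421
  t_38 = 151;  t_39 = 891;  t_40 = 707;  t_41 = 937;  t_42 = 744;  t_43 = 369
  t_44 = 505;  t_45 = 400;  t_46 = 549;  t_47 = 194;  t_48 = 929;  t_49 = 340
  t_50 = 142;  t_51 = 739;  t_52 = 188;  t_53 = 709;  t_54 = 476;  t_55 = 116
  t_56 = 210;  t_57 = 401;  t_58 = 484;  t_59 = 401;  t_60 = 858;  t_61 = 231
  t_62 = 801;  t_63 = 910;  t_64 = 284;  t_65 = 98;  t_66 = 86;  t_67 = 15
  t_68 = 211;  t_69 = 181;  t_70 = 578;  t_71 = 761;  t_72 = 589;  t_73 = 303
  t_74 = 456;  t_75 = 910;  t_76 = 336;  t_77 = 533;  t_78 = 677;  t_79 = 622
  t_80 = 792;  t_81 = 953;  t_82 = 135;  t_83 = 825;  t_84 = 833;  t_85 = 175
  t_86 = 793;  t_87 = 791;  t_88 = 753;  t_89 = 874;  t_90 = 38;  t_91 = 701
  t_92 = 921;  t_93 = 879;  t_94 = 954;  t_95 = 805;  t_96 = 331;  t_97 = 248
  t_98 = 11;  t_99 = 525;  t_100 = 154;  t_101 = 816;  t_102 = 81;  t_103 = 846
  t_104 = 964;  t_105 = 815;  t_106 = 83;  t_107 = 209;  t_108 = 416;  t_109 = 208
  t_110 = 253;  t_111 = 655;  t_112 = 294;  t_113 = 431;  t_114 = 425;  t_115 = 523
  t_116 = 331;  t_117 = 931;  t_118 = 893;  t_119 = 429;  t_120 = 501;  t_121 = 317
  t_122 = 519;  t_123 = 247;  t_124 = 718;  t_125 = 760;  t_126 = 575;  t_127 = 774
  t_128 = 968;  t_129 = 970;  t_130 = 172;  t_131 = 431;  t_132 = 148;  t_133 = 282
  t_134 = 268;  t_135 = 938;  t_136 = 534;  t_137 = 275;  t_138 = 707;  t_139 = 597
  t_140 = 73;  t_141 = 696;  t_142 = 805;  t_143 = 870;  t_144 = 3;  t_145 = 374
  t_146 = 821;  t_147 = 685;  t_148 = 358;  t_149 = 864;  t_150 = 578;  t_151 = 699
  t_152 = 342;  t_153 = 879;  t_154 = 392;  t_155 = 877;  t_156 = 735;  t_157 = 91
  t_158 = 135;  t_159 = 952;  t_160 = 867;  t_161 = 590;  t_162 = 859;  t_163 = 289
  t_164 = 310;  t_165 = 510;  t_166 = 660;  t_167 = 676;  t_168 = 686;  t_169 = 402
  t_170 = 838;  t_171 = 601;  t_172 = 19;  t_173 = 880;  t_174 = 495;  t_175 = 549
  t_176 = 633;  t_177 = 546;  t_178 = 265;  t_179 = 823;  t_180 = 696;  t_181 = 341
  t_182 = 714;  t_183 = 473;  t_184 = 546;  t_185 = 216;  t_186 = 937;  t_187 = 663
  t_188 = 681;  t_189 = 574;  t_190 = 56;  t_191 = 750;  t_192 = 699;  t_193 = 319
  t_194 = 706;  t_195 = 150;  t_196 = 7;  t_197 = 381;  t_198 = 60;  t_199 = 622
  t_200 = 458;  t_201 = 371;  t_202 = 569;  t_203 = 1001;  t_204 = 167;  t_205 = 339
  t_206 = 495;  t_207 = 768;  t_208 = 350;  t_209 = 920;  t_210 = 784;  t_211 = 728
  t_212 = 377;  t_213 = 47;  t_214 = 285;  t_215 = 414;  t_216 = 395;  t_217 = 180
  t_218 = 300;  t_219 = 343;  t_220 = 429;  t_221 = 774;  t_222 = 835;  t_223 = 847
  t_224 = 659;  t_225 = 489;  t_226 = 777;  t_227 = 15;  t_228 = 101;  t_229 = 231
  t_230 = 298;  t_231 = 680;  t_232 = 563;  t_233 = 67;  t_234 = 811;  t_235 = 697
  t_236 = 596;  t_237 = 959;  t_238 = 391;  t_239 = 214;  t_240 = 492;  t_241 = 969
t_242 = 183·969 + 1003·492 = 827
t_243 = 183·827 + 1003·969 = 231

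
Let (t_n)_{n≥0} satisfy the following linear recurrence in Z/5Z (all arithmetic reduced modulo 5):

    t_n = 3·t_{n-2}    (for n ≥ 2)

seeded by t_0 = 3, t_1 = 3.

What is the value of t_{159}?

1

t_2 = 0·3 + 3·3 = 4
t_3 = 0·4 + 3·3 = 4
t_4 = 0·4 + 3·4 = 2
t_5 = 0·2 + 3·4 = 2
t_6 = 0·2 + 3·2 = 1
t_7 = 0·1 + 3·2 = 1
t_8 = 0·1 + 3·1 = 3
t_9 = 0·3 + 3·1 = 3
(t_8, t_9) = (3, 3) = (t_0, t_1), so the sequence has period 8.
159 ≡ 7 (mod 8), hence t_159 = t_7 = 1.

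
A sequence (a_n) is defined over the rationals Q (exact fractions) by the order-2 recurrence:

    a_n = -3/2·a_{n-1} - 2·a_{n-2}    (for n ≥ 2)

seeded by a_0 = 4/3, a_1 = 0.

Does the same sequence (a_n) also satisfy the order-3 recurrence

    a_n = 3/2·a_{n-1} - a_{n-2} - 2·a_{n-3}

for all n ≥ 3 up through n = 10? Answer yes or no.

Terms a_0..a_10: 4/3, 0, -8/3, 4, -2/3, -7, 71/6, -15/4, -433/24, 553/16, -1513/96
n=3: candidate gives -20/3, actual a_3 = 4 ✗

no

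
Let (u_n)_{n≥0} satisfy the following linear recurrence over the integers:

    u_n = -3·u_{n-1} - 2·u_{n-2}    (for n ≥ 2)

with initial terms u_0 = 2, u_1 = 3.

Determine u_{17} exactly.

655353

u_2 = -3·3 + -2·2 = -13
u_3 = -3·-13 + -2·3 = 33
u_4 = -3·33 + -2·-13 = -73
u_5 = -3·-73 + -2·33 = 153
u_6 = -3·153 + -2·-73 = -313
u_7 = -3·-313 + -2·153 = 633
u_8 = -3·633 + -2·-313 = -1273
u_9 = -3·-1273 + -2·633 = 2553
u_10 = -3·2553 + -2·-1273 = -5113
u_11 = -3·-5113 + -2·2553 = 10233
u_12 = -3·10233 + -2·-5113 = -20473
u_13 = -3·-20473 + -2·10233 = 40953
u_14 = -3·40953 + -2·-20473 = -81913
u_15 = -3·-81913 + -2·40953 = 163833
u_16 = -3·163833 + -2·-81913 = -327673
u_17 = -3·-327673 + -2·163833 = 655353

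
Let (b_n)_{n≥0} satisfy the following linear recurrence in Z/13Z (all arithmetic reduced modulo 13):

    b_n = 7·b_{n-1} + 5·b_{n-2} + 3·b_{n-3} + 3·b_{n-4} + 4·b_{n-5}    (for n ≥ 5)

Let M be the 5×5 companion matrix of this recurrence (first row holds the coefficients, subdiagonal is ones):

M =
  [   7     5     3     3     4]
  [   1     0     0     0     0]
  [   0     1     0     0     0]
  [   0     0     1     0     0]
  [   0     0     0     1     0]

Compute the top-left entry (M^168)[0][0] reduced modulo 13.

0

(M^168)[0][0] is the top entry after applying M 168 times to the unit state (1, 0, 0, 0, 0). Equivalently it is h_{172} for the auxiliary sequence (h_n) obeying the same recurrence with h_4 = 1 and h_i = 0 for 0 ≤ i < 4:
h_5 = 7·1 + 5·0 + 3·0 + 3·0 + 4·0 = 7
h_6 = 7·7 + 5·1 + 3·0 + 3·0 + 4·0 = 2
h_7 = 7·2 + 5·7 + 3·1 + 3·0 + 4·0 = 0
h_8 = 7·0 + 5·2 + 3·7 + 3·1 + 4·0 = 8
h_9 = 7·8 + 5·0 + 3·2 + 3·7 + 4·1 = 9
h_10 = 7·9 + 5·8 + 3·0 + 3·2 + 4·7 = 7
Continuing the recurrence:
  h_11 = 9;  h_12 = 6;  h_13 = 11;  h_14 = 9;  h_15 = 9;  h_16 = 0
  h_17 = 12;  h_18 = 0;  h_19 = 6;  h_20 = 10;  h_21 = 6;  h_22 = 2
  h_23 = 1;  h_24 = 11;  h_25 = 3;  h_26 = 5;  h_27 = 3;  h_28 = 1
  h_29 = 12;  h_30 = 8;  h_31 = 5;  h_32 = 9;  h_33 = 9;  h_34 = 0
  h_35 = 2;  h_36 = 10;  h_37 = 0;  h_38 = 1;  h_39 = 4;  h_40 = 6
  h_41 = 1;  h_42 = 0;  h_43 = 0;  h_44 = 11;  h_45 = 0;  h_46 = 7
  h_47 = 4;  h_48 = 5;  h_49 = 3;  h_50 = 1;  h_51 = 12;  h_52 = 12
  h_53 = 7;  h_54 = 4;  h_55 = 9;  h_56 = 6;  h_57 = 12;  h_58 = 12
  h_59 = 10;  h_60 = 12;  h_61 = 9;  h_62 = 3;  h_63 = 11;  h_64 = 0
  h_65 = 9;  h_66 = 11;  h_67 = 11;  h_68 = 8;  h_69 = 2;  h_70 = 0
  h_71 = 7;  h_72 = 6;  h_73 = 11;  h_74 = 6;  h_75 = 6;  h_76 = 8
  h_77 = 5;  h_78 = 12;  h_79 = 6;  h_80 = 9;  h_81 = 7;  h_82 = 12
  h_83 = 4;  h_84 = 4;  h_85 = 11;  h_86 = 4;  h_87 = 12;  h_88 = 9
  h_89 = 2;  h_90 = 8;  h_91 = 2;  h_92 = 5;  h_93 = 7;  h_94 = 8
  h_95 = 1;  h_96 = 0;  h_97 = 5;  h_98 = 12;  h_99 = 1;  h_100 = 8
  h_101 = 8;  h_102 = 12;  h_103 = 4;  h_104 = 10;  h_105 = 0;  h_106 = 0
  h_107 = 12;  h_108 = 0;  h_109 = 9;  h_110 = 8;  h_111 = 7;  h_112 = 8
  h_113 = 12;  h_114 = 10;  h_115 = 12;  h_116 = 1;  h_117 = 9;  h_118 = 0
  h_119 = 7;  h_120 = 10;  h_121 = 6;  h_122 = 6;  h_123 = 6;  h_124 = 5
  h_125 = 11;  h_126 = 6;  h_127 = 11;  h_128 = 10;  h_129 = 1;  h_130 = 9
  h_131 = 12;  h_132 = 11;  h_133 = 12;  h_134 = 11;  h_135 = 8;  h_136 = 7
  h_137 = 7;  h_138 = 7;  h_139 = 4;  h_140 = 7;  h_141 = 9;  h_142 = 3
  h_143 = 10;  h_144 = 6;  h_145 = 0;  h_146 = 1;  h_147 = 2;  h_148 = 12
  h_149 = 4;  h_150 = 6;  h_151 = 4;  h_152 = 10;  h_153 = 12;  h_154 = 11
  h_155 = 8;  h_156 = 11;  h_157 = 5;  h_158 = 0;  h_159 = 9;  h_160 = 0
  h_161 = 0;  h_162 = 8;  h_163 = 5;  h_164 = 7;  h_165 = 7;  h_166 = 6
  h_167 = 2;  h_168 = 2;  h_169 = 0;  h_170 = 10
h_171 = 7·10 + 5·0 + 3·2 + 3·2 + 4·6 = 2
h_172 = 7·2 + 5·10 + 3·0 + 3·2 + 4·2 = 0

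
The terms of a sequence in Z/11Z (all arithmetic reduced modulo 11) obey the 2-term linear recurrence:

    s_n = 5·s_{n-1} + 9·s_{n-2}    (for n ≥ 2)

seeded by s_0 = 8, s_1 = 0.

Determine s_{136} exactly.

1

s_2 = 5·0 + 9·8 = 6
s_3 = 5·6 + 9·0 = 8
s_4 = 5·8 + 9·6 = 6
s_5 = 5·6 + 9·8 = 3
s_6 = 5·3 + 9·6 = 3
s_7 = 5·3 + 9·3 = 9
s_8 = 5·9 + 9·3 = 6
s_9 = 5·6 + 9·9 = 1
s_10 = 5·1 + 9·6 = 4
s_11 = 5·4 + 9·1 = 7
s_12 = 5·7 + 9·4 = 5
s_13 = 5·5 + 9·7 = 0
s_14 = 5·0 + 9·5 = 1
s_15 = 5·1 + 9·0 = 5
s_16 = 5·5 + 9·1 = 1
s_17 = 5·1 + 9·5 = 6
s_18 = 5·6 + 9·1 = 6
s_19 = 5·6 + 9·6 = 7
s_20 = 5·7 + 9·6 = 1
s_21 = 5·1 + 9·7 = 2
s_22 = 5·2 + 9·1 = 8
s_23 = 5·8 + 9·2 = 3
s_24 = 5·3 + 9·8 = 10
s_25 = 5·10 + 9·3 = 0
s_26 = 5·0 + 9·10 = 2
s_27 = 5·2 + 9·0 = 10
s_28 = 5·10 + 9·2 = 2
s_29 = 5·2 + 9·10 = 1
s_30 = 5·1 + 9·2 = 1
s_31 = 5·1 + 9·1 = 3
s_32 = 5·3 + 9·1 = 2
s_33 = 5·2 + 9·3 = 4
s_34 = 5·4 + 9·2 = 5
s_35 = 5·5 + 9·4 = 6
s_36 = 5·6 + 9·5 = 9
s_37 = 5·9 + 9·6 = 0
s_38 = 5·0 + 9·9 = 4
s_39 = 5·4 + 9·0 = 9
s_40 = 5·9 + 9·4 = 4
s_41 = 5·4 + 9·9 = 2
s_42 = 5·2 + 9·4 = 2
s_43 = 5·2 + 9·2 = 6
s_44 = 5·6 + 9·2 = 4
s_45 = 5·4 + 9·6 = 8
s_46 = 5·8 + 9·4 = 10
s_47 = 5·10 + 9·8 = 1
s_48 = 5·1 + 9·10 = 7
s_49 = 5·7 + 9·1 = 0
s_50 = 5·0 + 9·7 = 8
s_51 = 5·8 + 9·0 = 7
s_52 = 5·7 + 9·8 = 8
s_53 = 5·8 + 9·7 = 4
s_54 = 5·4 + 9·8 = 4
s_55 = 5·4 + 9·4 = 1
s_56 = 5·1 + 9·4 = 8
s_57 = 5·8 + 9·1 = 5
s_58 = 5·5 + 9·8 = 9
s_59 = 5·9 + 9·5 = 2
s_60 = 5·2 + 9·9 = 3
s_61 = 5·3 + 9·2 = 0
s_62 = 5·0 + 9·3 = 5
s_63 = 5·5 + 9·0 = 3
s_64 = 5·3 + 9·5 = 5
s_65 = 5·5 + 9·3 = 8
s_66 = 5·8 + 9·5 = 8
s_67 = 5·8 + 9·8 = 2
s_68 = 5·2 + 9·8 = 5
s_69 = 5·5 + 9·2 = 10
s_70 = 5·10 + 9·5 = 7
s_71 = 5·7 + 9·10 = 4
s_72 = 5·4 + 9·7 = 6
s_73 = 5·6 + 9·4 = 0
s_74 = 5·0 + 9·6 = 10
s_75 = 5·10 + 9·0 = 6
s_76 = 5·6 + 9·10 = 10
s_77 = 5·10 + 9·6 = 5
s_78 = 5·5 + 9·10 = 5
s_79 = 5·5 + 9·5 = 4
s_80 = 5·4 + 9·5 = 10
s_81 = 5·10 + 9·4 = 9
s_82 = 5·9 + 9·10 = 3
s_83 = 5·3 + 9·9 = 8
s_84 = 5·8 + 9·3 = 1
s_85 = 5·1 + 9·8 = 0
s_86 = 5·0 + 9·1 = 9
s_87 = 5·9 + 9·0 = 1
s_88 = 5·1 + 9·9 = 9
s_89 = 5·9 + 9·1 = 10
s_90 = 5·10 + 9·9 = 10
s_91 = 5·10 + 9·10 = 8
s_92 = 5·8 + 9·10 = 9
s_93 = 5·9 + 9·8 = 7
s_94 = 5·7 + 9·9 = 6
s_95 = 5·6 + 9·7 = 5
s_96 = 5·5 + 9·6 = 2
s_97 = 5·2 + 9·5 = 0
s_98 = 5·0 + 9·2 = 7
s_99 = 5·7 + 9·0 = 2
s_100 = 5·2 + 9·7 = 7
s_101 = 5·7 + 9·2 = 9
s_102 = 5·9 + 9·7 = 9
s_103 = 5·9 + 9·9 = 5
s_104 = 5·5 + 9·9 = 7
s_105 = 5·7 + 9·5 = 3
s_106 = 5·3 + 9·7 = 1
s_107 = 5·1 + 9·3 = 10
s_108 = 5·10 + 9·1 = 4
s_109 = 5·4 + 9·10 = 0
s_110 = 5·0 + 9·4 = 3
s_111 = 5·3 + 9·0 = 4
s_112 = 5·4 + 9·3 = 3
s_113 = 5·3 + 9·4 = 7
s_114 = 5·7 + 9·3 = 7
s_115 = 5·7 + 9·7 = 10
s_116 = 5·10 + 9·7 = 3
s_117 = 5·3 + 9·10 = 6
s_118 = 5·6 + 9·3 = 2
s_119 = 5·2 + 9·6 = 9
s_120 = 5·9 + 9·2 = 8
s_121 = 5·8 + 9·9 = 0
s_122 = 5·0 + 9·8 = 6
s_123 = 5·6 + 9·0 = 8
s_124 = 5·8 + 9·6 = 6
s_125 = 5·6 + 9·8 = 3
s_126 = 5·3 + 9·6 = 3
s_127 = 5·3 + 9·3 = 9
s_128 = 5·9 + 9·3 = 6
s_129 = 5·6 + 9·9 = 1
s_130 = 5·1 + 9·6 = 4
s_131 = 5·4 + 9·1 = 7
s_132 = 5·7 + 9·4 = 5
s_133 = 5·5 + 9·7 = 0
s_134 = 5·0 + 9·5 = 1
s_135 = 5·1 + 9·0 = 5
s_136 = 5·5 + 9·1 = 1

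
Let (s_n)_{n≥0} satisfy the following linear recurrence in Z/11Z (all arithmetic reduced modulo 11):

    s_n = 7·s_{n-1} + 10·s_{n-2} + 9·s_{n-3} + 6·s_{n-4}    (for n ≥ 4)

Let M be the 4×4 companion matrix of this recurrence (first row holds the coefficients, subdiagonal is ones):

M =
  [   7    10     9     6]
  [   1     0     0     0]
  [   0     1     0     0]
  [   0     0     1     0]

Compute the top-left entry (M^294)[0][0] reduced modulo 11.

3

(M^294)[0][0] is the top entry after applying M 294 times to the unit state (1, 0, 0, 0). Equivalently it is h_{297} for the auxiliary sequence (h_n) obeying the same recurrence with h_3 = 1 and h_i = 0 for 0 ≤ i < 3:
h_4 = 7·1 + 10·0 + 9·0 + 6·0 = 7
h_5 = 7·7 + 10·1 + 9·0 + 6·0 = 4
h_6 = 7·4 + 10·7 + 9·1 + 6·0 = 8
h_7 = 7·8 + 10·4 + 9·7 + 6·1 = 0
h_8 = 7·0 + 10·8 + 9·4 + 6·7 = 4
h_9 = 7·4 + 10·0 + 9·8 + 6·4 = 3
h_10 = 7·3 + 10·4 + 9·0 + 6·8 = 10
h_11 = 7·10 + 10·3 + 9·4 + 6·0 = 4
h_12 = 7·4 + 10·10 + 9·3 + 6·4 = 3
h_13 = 7·3 + 10·4 + 9·10 + 6·3 = 4
h_14 = 7·4 + 10·3 + 9·4 + 6·10 = 0
h_15 = 7·0 + 10·4 + 9·3 + 6·4 = 3
h_16 = 7·3 + 10·0 + 9·4 + 6·3 = 9
h_17 = 7·9 + 10·3 + 9·0 + 6·4 = 7
h_18 = 7·7 + 10·9 + 9·3 + 6·0 = 1
h_19 = 7·1 + 10·7 + 9·9 + 6·3 = 0
h_20 = 7·0 + 10·1 + 9·7 + 6·9 = 6
h_21 = 7·6 + 10·0 + 9·1 + 6·7 = 5
h_22 = 7·5 + 10·6 + 9·0 + 6·1 = 2
h_23 = 7·2 + 10·5 + 9·6 + 6·0 = 8
h_24 = 7·8 + 10·2 + 9·5 + 6·6 = 3
h_25 = 7·3 + 10·8 + 9·2 + 6·5 = 6
h_26 = 7·6 + 10·3 + 9·8 + 6·2 = 2
h_27 = 7·2 + 10·6 + 9·3 + 6·8 = 6
h_28 = 7·6 + 10·2 + 9·6 + 6·3 = 2
h_29 = 7·2 + 10·6 + 9·2 + 6·6 = 7
h_30 = 7·7 + 10·2 + 9·6 + 6·2 = 3
h_31 = 7·3 + 10·7 + 9·2 + 6·6 = 2
h_32 = 7·2 + 10·3 + 9·7 + 6·2 = 9
h_33 = 7·9 + 10·2 + 9·3 + 6·7 = 9
h_34 = 7·9 + 10·9 + 9·2 + 6·3 = 2
h_35 = 7·2 + 10·9 + 9·9 + 6·2 = 10
h_36 = 7·10 + 10·2 + 9·9 + 6·9 = 5
h_37 = 7·5 + 10·10 + 9·2 + 6·9 = 9
h_38 = 7·9 + 10·5 + 9·10 + 6·2 = 6
h_39 = 7·6 + 10·9 + 9·5 + 6·10 = 6
h_40 = 7·6 + 10·6 + 9·9 + 6·5 = 4
h_41 = 7·4 + 10·6 + 9·6 + 6·9 = 9
h_42 = 7·9 + 10·4 + 9·6 + 6·6 = 6
h_43 = 7·6 + 10·9 + 9·4 + 6·6 = 6
h_44 = 7·6 + 10·6 + 9·9 + 6·4 = 9
h_45 = 7·9 + 10·6 + 9·6 + 6·9 = 0
h_46 = 7·0 + 10·9 + 9·6 + 6·6 = 4
h_47 = 7·4 + 10·0 + 9·9 + 6·6 = 2
h_48 = 7·2 + 10·4 + 9·0 + 6·9 = 9
h_49 = 7·9 + 10·2 + 9·4 + 6·0 = 9
h_50 = 7·9 + 10·9 + 9·2 + 6·4 = 8
h_51 = 7·8 + 10·9 + 9·9 + 6·2 = 8
h_52 = 7·8 + 10·8 + 9·9 + 6·9 = 7
h_53 = 7·7 + 10·8 + 9·8 + 6·9 = 2
h_54 = 7·2 + 10·7 + 9·8 + 6·8 = 6
h_55 = 7·6 + 10·2 + 9·7 + 6·8 = 8
h_56 = 7·8 + 10·6 + 9·2 + 6·7 = 0
h_57 = 7·0 + 10·8 + 9·6 + 6·2 = 3
h_58 = 7·3 + 10·0 + 9·8 + 6·6 = 8
h_59 = 7·8 + 10·3 + 9·0 + 6·8 = 2
h_60 = 7·2 + 10·8 + 9·3 + 6·0 = 0
h_61 = 7·0 + 10·2 + 9·8 + 6·3 = 0
h_62 = 7·0 + 10·0 + 9·2 + 6·8 = 0
h_63 = 7·0 + 10·0 + 9·0 + 6·2 = 1
(h_60, h_61, h_62, h_63) = (0, 0, 0, 1) = (h_0, h_1, h_2, h_3), so the sequence has period 60.
297 ≡ 57 (mod 60), hence h_297 = h_57 = 3.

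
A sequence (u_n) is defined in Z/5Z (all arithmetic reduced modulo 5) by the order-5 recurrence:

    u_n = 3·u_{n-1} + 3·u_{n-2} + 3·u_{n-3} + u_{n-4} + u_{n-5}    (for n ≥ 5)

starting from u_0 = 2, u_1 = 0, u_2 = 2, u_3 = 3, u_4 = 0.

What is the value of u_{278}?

0

u_5 = 3·0 + 3·3 + 3·2 + 1·0 + 1·2 = 2
u_6 = 3·2 + 3·0 + 3·3 + 1·2 + 1·0 = 2
u_7 = 3·2 + 3·2 + 3·0 + 1·3 + 1·2 = 2
u_8 = 3·2 + 3·2 + 3·2 + 1·0 + 1·3 = 1
u_9 = 3·1 + 3·2 + 3·2 + 1·2 + 1·0 = 2
u_10 = 3·2 + 3·1 + 3·2 + 1·2 + 1·2 = 4
u_11 = 3·4 + 3·2 + 3·1 + 1·2 + 1·2 = 0
u_12 = 3·0 + 3·4 + 3·2 + 1·1 + 1·2 = 1
u_13 = 3·1 + 3·0 + 3·4 + 1·2 + 1·1 = 3
u_14 = 3·3 + 3·1 + 3·0 + 1·4 + 1·2 = 3
u_15 = 3·3 + 3·3 + 3·1 + 1·0 + 1·4 = 0
u_16 = 3·0 + 3·3 + 3·3 + 1·1 + 1·0 = 4
u_17 = 3·4 + 3·0 + 3·3 + 1·3 + 1·1 = 0
u_18 = 3·0 + 3·4 + 3·0 + 1·3 + 1·3 = 3
u_19 = 3·3 + 3·0 + 3·4 + 1·0 + 1·3 = 4
u_20 = 3·4 + 3·3 + 3·0 + 1·4 + 1·0 = 0
u_21 = 3·0 + 3·4 + 3·3 + 1·0 + 1·4 = 0
u_22 = 3·0 + 3·0 + 3·4 + 1·3 + 1·0 = 0
u_23 = 3·0 + 3·0 + 3·0 + 1·4 + 1·3 = 2
u_24 = 3·2 + 3·0 + 3·0 + 1·0 + 1·4 = 0
u_25 = 3·0 + 3·2 + 3·0 + 1·0 + 1·0 = 1
u_26 = 3·1 + 3·0 + 3·2 + 1·0 + 1·0 = 4
u_27 = 3·4 + 3·1 + 3·0 + 1·2 + 1·0 = 2
u_28 = 3·2 + 3·4 + 3·1 + 1·0 + 1·2 = 3
u_29 = 3·3 + 3·2 + 3·4 + 1·1 + 1·0 = 3
u_30 = 3·3 + 3·3 + 3·2 + 1·4 + 1·1 = 4
u_31 = 3·4 + 3·3 + 3·3 + 1·2 + 1·4 = 1
u_32 = 3·1 + 3·4 + 3·3 + 1·3 + 1·2 = 4
u_33 = 3·4 + 3·1 + 3·4 + 1·3 + 1·3 = 3
u_34 = 3·3 + 3·4 + 3·1 + 1·4 + 1·3 = 1
u_35 = 3·1 + 3·3 + 3·4 + 1·1 + 1·4 = 4
u_36 = 3·4 + 3·1 + 3·3 + 1·4 + 1·1 = 4
u_37 = 3·4 + 3·4 + 3·1 + 1·3 + 1·4 = 4
u_38 = 3·4 + 3·4 + 3·4 + 1·1 + 1·3 = 0
u_39 = 3·0 + 3·4 + 3·4 + 1·4 + 1·1 = 4
u_40 = 3·4 + 3·0 + 3·4 + 1·4 + 1·4 = 2
u_41 = 3·2 + 3·4 + 3·0 + 1·4 + 1·4 = 1
u_42 = 3·1 + 3·2 + 3·4 + 1·0 + 1·4 = 0
u_43 = 3·0 + 3·1 + 3·2 + 1·4 + 1·0 = 3
u_44 = 3·3 + 3·0 + 3·1 + 1·2 + 1·4 = 3
u_45 = 3·3 + 3·3 + 3·0 + 1·1 + 1·2 = 1
u_46 = 3·1 + 3·3 + 3·3 + 1·0 + 1·1 = 2
u_47 = 3·2 + 3·1 + 3·3 + 1·3 + 1·0 = 1
u_48 = 3·1 + 3·2 + 3·1 + 1·3 + 1·3 = 3
u_49 = 3·3 + 3·1 + 3·2 + 1·1 + 1·3 = 2
u_50 = 3·2 + 3·3 + 3·1 + 1·2 + 1·1 = 1
u_51 = 3·1 + 3·2 + 3·3 + 1·1 + 1·2 = 1
u_52 = 3·1 + 3·1 + 3·2 + 1·3 + 1·1 = 1
u_53 = 3·1 + 3·1 + 3·1 + 1·2 + 1·3 = 4
u_54 = 3·4 + 3·1 + 3·1 + 1·1 + 1·2 = 1
u_55 = 3·1 + 3·4 + 3·1 + 1·1 + 1·1 = 0
u_56 = 3·0 + 3·1 + 3·4 + 1·1 + 1·1 = 2
u_57 = 3·2 + 3·0 + 3·1 + 1·4 + 1·1 = 4
u_58 = 3·4 + 3·2 + 3·0 + 1·1 + 1·4 = 3
u_59 = 3·3 + 3·4 + 3·2 + 1·0 + 1·1 = 3
u_60 = 3·3 + 3·3 + 3·4 + 1·2 + 1·0 = 2
u_61 = 3·2 + 3·3 + 3·3 + 1·4 + 1·2 = 0
u_62 = 3·0 + 3·2 + 3·3 + 1·3 + 1·4 = 2
u_63 = 3·2 + 3·0 + 3·2 + 1·3 + 1·3 = 3
u_64 = 3·3 + 3·2 + 3·0 + 1·2 + 1·3 = 0
(u_60, u_61, u_62, u_63, u_64) = (2, 0, 2, 3, 0) = (u_0, u_1, u_2, u_3, u_4), so the sequence has period 60.
278 ≡ 38 (mod 60), hence u_278 = u_38 = 0.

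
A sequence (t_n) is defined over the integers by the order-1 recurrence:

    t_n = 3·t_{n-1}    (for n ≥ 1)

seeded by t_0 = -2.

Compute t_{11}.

t_1 = 3·-2 = -6
t_2 = 3·-6 = -18
t_3 = 3·-18 = -54
t_4 = 3·-54 = -162
t_5 = 3·-162 = -486
t_6 = 3·-486 = -1458
t_7 = 3·-1458 = -4374
t_8 = 3·-4374 = -13122
t_9 = 3·-13122 = -39366
t_10 = 3·-39366 = -118098
t_11 = 3·-118098 = -354294

-354294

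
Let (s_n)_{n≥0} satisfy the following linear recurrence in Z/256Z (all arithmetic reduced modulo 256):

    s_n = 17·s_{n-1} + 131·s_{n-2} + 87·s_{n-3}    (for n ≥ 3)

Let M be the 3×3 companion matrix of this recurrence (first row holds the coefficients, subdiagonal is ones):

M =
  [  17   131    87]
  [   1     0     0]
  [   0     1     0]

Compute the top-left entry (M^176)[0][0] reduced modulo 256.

(M^176)[0][0] is the top entry after applying M 176 times to the unit state (1, 0, 0). Equivalently it is h_{178} for the auxiliary sequence (h_n) obeying the same recurrence with h_2 = 1 and h_i = 0 for 0 ≤ i < 2:
h_3 = 17·1 + 131·0 + 87·0 = 17
h_4 = 17·17 + 131·1 + 87·0 = 164
h_5 = 17·164 + 131·17 + 87·1 = 238
h_6 = 17·238 + 131·164 + 87·17 = 129
h_7 = 17·129 + 131·238 + 87·164 = 23
h_8 = 17·23 + 131·129 + 87·238 = 108
Continuing the recurrence:
  h_9 = 200;  h_10 = 93;  h_11 = 57;  h_12 = 88;  h_13 = 158;  h_14 = 229
  h_15 = 247;  h_16 = 72;  h_17 = 0;  h_18 = 201;  h_19 = 209;  h_20 = 188
  h_21 = 190;  h_22 = 217;  h_23 = 135;  h_24 = 148;  h_25 = 168;  h_26 = 197
  h_27 = 89;  h_28 = 208;  h_29 = 78;  h_30 = 221;  h_31 = 71;  h_32 = 80
  h_33 = 192;  h_34 = 209;  h_35 = 81;  h_36 = 148;  h_37 = 78;  h_38 = 113
  h_39 = 183;  h_40 = 124;  h_41 = 72;  h_42 = 109;  h_43 = 57;  h_44 = 8
  h_45 = 190;  h_46 = 21;  h_47 = 87;  h_48 = 24;  h_49 = 64;  h_50 = 25
  h_51 = 145;  h_52 = 44;  h_53 = 158;  h_54 = 73;  h_55 = 167;  h_56 = 36
  h_57 = 168;  h_58 = 85;  h_59 = 217;  h_60 = 0;  h_61 = 238;  h_62 = 141
  h_63 = 39;  h_64 = 160;  h_65 = 128;  h_66 = 161;  h_67 = 145;  h_68 = 132
  h_69 = 174;  h_70 = 97;  h_71 = 87;  h_72 = 140;  h_73 = 200;  h_74 = 125
  h_75 = 57;  h_76 = 184;  h_77 = 222;  h_78 = 69;  h_79 = 183;  h_80 = 232
  h_81 = 128;  h_82 = 105;  h_83 = 81;  h_84 = 156;  h_85 = 126;  h_86 = 185
  h_87 = 199;  h_88 = 180;  h_89 = 168;  h_90 = 229;  h_91 = 89;  h_92 = 48
  h_93 = 142;  h_94 = 61;  h_95 = 7;  h_96 = 240;  h_97 = 64;  h_98 = 113
  h_99 = 209;  h_100 = 116;  h_101 = 14;  h_102 = 81;  h_103 = 247;  h_104 = 156
  h_105 = 72;  h_106 = 141;  h_107 = 57;  h_108 = 104;  h_109 = 254;  h_110 = 117
  h_111 = 23;  h_112 = 184;  h_113 = 192;  h_114 = 185;  h_115 = 17;  h_116 = 12
  h_117 = 94;  h_118 = 41;  h_119 = 231;  h_120 = 68;  h_121 = 168;  h_122 = 117
  h_123 = 217;  h_124 = 96;  h_125 = 46;  h_126 = 237;  h_127 = 231;  h_128 = 64
  h_129 = 0;  h_130 = 65;  h_131 = 17;  h_132 = 100;  h_133 = 110;  h_134 = 65
  h_135 = 151;  h_136 = 172;  h_137 = 200;  h_138 = 157;  h_139 = 57;  h_140 = 24
  h_141 = 30;  h_142 = 165;  h_143 = 119;  h_144 = 136;  h_145 = 0;  h_146 = 9
  h_147 = 209;  h_148 = 124;  h_149 = 62;  h_150 = 153;  h_151 = 7;  h_152 = 212
  h_153 = 168;  h_154 = 5;  h_155 = 89;  h_156 = 144;  h_157 = 206;  h_158 = 157
  h_159 = 199;  h_160 = 144;  h_161 = 192;  h_162 = 17;  h_163 = 81;  h_164 = 84
  h_165 = 206;  h_166 = 49;  h_167 = 55;  h_168 = 188;  h_169 = 72;  h_170 = 173
  h_171 = 57;  h_172 = 200;  h_173 = 62;  h_174 = 213;  h_175 = 215;  h_176 = 88
h_177 = 17·88 + 131·215 + 87·213 = 64
h_178 = 17·64 + 131·88 + 87·215 = 89

89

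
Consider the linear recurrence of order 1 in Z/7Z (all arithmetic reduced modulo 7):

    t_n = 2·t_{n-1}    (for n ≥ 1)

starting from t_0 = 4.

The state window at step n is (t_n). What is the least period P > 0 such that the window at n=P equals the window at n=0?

n=0: window = (4)
n=1: window = (1)
n=2: window = (2)
n=3: window = (4)
window at n=3 equals window at n=0 → period = 3

3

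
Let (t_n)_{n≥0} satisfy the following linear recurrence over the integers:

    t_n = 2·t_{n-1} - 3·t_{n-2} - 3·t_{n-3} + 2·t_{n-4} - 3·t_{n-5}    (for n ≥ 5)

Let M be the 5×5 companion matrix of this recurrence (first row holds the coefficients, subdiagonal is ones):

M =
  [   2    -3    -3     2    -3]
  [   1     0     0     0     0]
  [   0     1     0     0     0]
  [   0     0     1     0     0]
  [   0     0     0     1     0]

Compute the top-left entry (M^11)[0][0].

-3378

(M^11)[0][0] is the top entry after applying M 11 times to the unit state (1, 0, 0, 0, 0). Equivalently it is h_{15} for the auxiliary sequence (h_n) obeying the same recurrence with h_4 = 1 and h_i = 0 for 0 ≤ i < 4:
h_5 = 2·1 + -3·0 + -3·0 + 2·0 + -3·0 = 2
h_6 = 2·2 + -3·1 + -3·0 + 2·0 + -3·0 = 1
h_7 = 2·1 + -3·2 + -3·1 + 2·0 + -3·0 = -7
h_8 = 2·-7 + -3·1 + -3·2 + 2·1 + -3·0 = -21
h_9 = 2·-21 + -3·-7 + -3·1 + 2·2 + -3·1 = -23
h_10 = 2·-23 + -3·-21 + -3·-7 + 2·1 + -3·2 = 34
h_11 = 2·34 + -3·-23 + -3·-21 + 2·-7 + -3·1 = 183
h_12 = 2·183 + -3·34 + -3·-23 + 2·-21 + -3·-7 = 312
h_13 = 2·312 + -3·183 + -3·34 + 2·-23 + -3·-21 = -10
h_14 = 2·-10 + -3·312 + -3·183 + 2·34 + -3·-23 = -1368
h_15 = 2·-1368 + -3·-10 + -3·312 + 2·183 + -3·34 = -3378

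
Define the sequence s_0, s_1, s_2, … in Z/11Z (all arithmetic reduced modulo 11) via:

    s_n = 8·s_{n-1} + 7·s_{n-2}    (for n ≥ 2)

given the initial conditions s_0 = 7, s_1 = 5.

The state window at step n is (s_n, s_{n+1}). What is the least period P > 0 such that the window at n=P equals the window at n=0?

5

n=0: window = (7, 5)
n=1: window = (5, 1)
n=2: window = (1, 10)
n=3: window = (10, 10)
n=4: window = (10, 7)
n=5: window = (7, 5)
window at n=5 equals window at n=0 → period = 5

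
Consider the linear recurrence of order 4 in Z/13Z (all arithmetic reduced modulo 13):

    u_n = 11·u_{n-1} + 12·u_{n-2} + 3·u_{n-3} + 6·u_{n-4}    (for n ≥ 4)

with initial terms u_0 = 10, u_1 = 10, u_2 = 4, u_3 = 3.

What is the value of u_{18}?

u_4 = 11·3 + 12·4 + 3·10 + 6·10 = 2
u_5 = 11·2 + 12·3 + 3·4 + 6·10 = 0
u_6 = 11·0 + 12·2 + 3·3 + 6·4 = 5
u_7 = 11·5 + 12·0 + 3·2 + 6·3 = 1
u_8 = 11·1 + 12·5 + 3·0 + 6·2 = 5
u_9 = 11·5 + 12·1 + 3·5 + 6·0 = 4
u_10 = 11·4 + 12·5 + 3·1 + 6·5 = 7
u_11 = 11·7 + 12·4 + 3·5 + 6·1 = 3
u_12 = 11·3 + 12·7 + 3·4 + 6·5 = 3
u_13 = 11·3 + 12·3 + 3·7 + 6·4 = 10
u_14 = 11·10 + 12·3 + 3·3 + 6·7 = 2
u_15 = 11·2 + 12·10 + 3·3 + 6·3 = 0
u_16 = 11·0 + 12·2 + 3·10 + 6·3 = 7
u_17 = 11·7 + 12·0 + 3·2 + 6·10 = 0
u_18 = 11·0 + 12·7 + 3·0 + 6·2 = 5

5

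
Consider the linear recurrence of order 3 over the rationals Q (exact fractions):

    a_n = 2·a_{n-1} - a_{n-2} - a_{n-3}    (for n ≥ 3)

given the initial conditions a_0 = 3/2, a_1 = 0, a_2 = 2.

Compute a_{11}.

1

a_3 = 2·2 + -1·0 + -1·3/2 = 5/2
a_4 = 2·5/2 + -1·2 + -1·0 = 3
a_5 = 2·3 + -1·5/2 + -1·2 = 3/2
a_6 = 2·3/2 + -1·3 + -1·5/2 = -5/2
a_7 = 2·-5/2 + -1·3/2 + -1·3 = -19/2
a_8 = 2·-19/2 + -1·-5/2 + -1·3/2 = -18
a_9 = 2·-18 + -1·-19/2 + -1·-5/2 = -24
a_10 = 2·-24 + -1·-18 + -1·-19/2 = -41/2
a_11 = 2·-41/2 + -1·-24 + -1·-18 = 1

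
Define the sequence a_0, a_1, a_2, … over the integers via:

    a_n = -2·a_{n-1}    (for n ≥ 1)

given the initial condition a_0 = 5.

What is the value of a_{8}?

a_1 = -2·5 = -10
a_2 = -2·-10 = 20
a_3 = -2·20 = -40
a_4 = -2·-40 = 80
a_5 = -2·80 = -160
a_6 = -2·-160 = 320
a_7 = -2·320 = -640
a_8 = -2·-640 = 1280

1280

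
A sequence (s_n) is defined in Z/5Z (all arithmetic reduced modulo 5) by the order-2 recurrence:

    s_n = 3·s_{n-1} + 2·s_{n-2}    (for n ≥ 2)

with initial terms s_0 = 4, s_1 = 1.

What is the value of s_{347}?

s_2 = 3·1 + 2·4 = 1
s_3 = 3·1 + 2·1 = 0
s_4 = 3·0 + 2·1 = 2
s_5 = 3·2 + 2·0 = 1
s_6 = 3·1 + 2·2 = 2
s_7 = 3·2 + 2·1 = 3
s_8 = 3·3 + 2·2 = 3
s_9 = 3·3 + 2·3 = 0
s_10 = 3·0 + 2·3 = 1
s_11 = 3·1 + 2·0 = 3
s_12 = 3·3 + 2·1 = 1
s_13 = 3·1 + 2·3 = 4
s_14 = 3·4 + 2·1 = 4
s_15 = 3·4 + 2·4 = 0
s_16 = 3·0 + 2·4 = 3
s_17 = 3·3 + 2·0 = 4
s_18 = 3·4 + 2·3 = 3
s_19 = 3·3 + 2·4 = 2
s_20 = 3·2 + 2·3 = 2
s_21 = 3·2 + 2·2 = 0
s_22 = 3·0 + 2·2 = 4
s_23 = 3·4 + 2·0 = 2
s_24 = 3·2 + 2·4 = 4
s_25 = 3·4 + 2·2 = 1
(s_24, s_25) = (4, 1) = (s_0, s_1), so the sequence has period 24.
347 ≡ 11 (mod 24), hence s_347 = s_11 = 3.

3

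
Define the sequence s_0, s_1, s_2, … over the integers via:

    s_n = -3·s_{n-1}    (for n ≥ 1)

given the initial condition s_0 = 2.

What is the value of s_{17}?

s_1 = -3·2 = -6
s_2 = -3·-6 = 18
s_3 = -3·18 = -54
s_4 = -3·-54 = 162
s_5 = -3·162 = -486
s_6 = -3·-486 = 1458
s_7 = -3·1458 = -4374
s_8 = -3·-4374 = 13122
s_9 = -3·13122 = -39366
s_10 = -3·-39366 = 118098
s_11 = -3·118098 = -354294
s_12 = -3·-354294 = 1062882
s_13 = -3·1062882 = -3188646
s_14 = -3·-3188646 = 9565938
s_15 = -3·9565938 = -28697814
s_16 = -3·-28697814 = 86093442
s_17 = -3·86093442 = -258280326

-258280326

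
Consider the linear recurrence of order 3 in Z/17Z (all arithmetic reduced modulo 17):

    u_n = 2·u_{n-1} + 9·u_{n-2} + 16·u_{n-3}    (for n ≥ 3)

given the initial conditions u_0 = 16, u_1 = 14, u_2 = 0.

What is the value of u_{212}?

2

u_3 = 2·0 + 9·14 + 16·16 = 8
u_4 = 2·8 + 9·0 + 16·14 = 2
u_5 = 2·2 + 9·8 + 16·0 = 8
u_6 = 2·8 + 9·2 + 16·8 = 9
u_7 = 2·9 + 9·8 + 16·2 = 3
u_8 = 2·3 + 9·9 + 16·8 = 11
u_9 = 2·11 + 9·3 + 16·9 = 6
u_10 = 2·6 + 9·11 + 16·3 = 6
u_11 = 2·6 + 9·6 + 16·11 = 4
u_12 = 2·4 + 9·6 + 16·6 = 5
u_13 = 2·5 + 9·4 + 16·6 = 6
u_14 = 2·6 + 9·5 + 16·4 = 2
u_15 = 2·2 + 9·6 + 16·5 = 2
u_16 = 2·2 + 9·2 + 16·6 = 16
u_17 = 2·16 + 9·2 + 16·2 = 14
u_18 = 2·14 + 9·16 + 16·2 = 0
(u_16, u_17, u_18) = (16, 14, 0) = (u_0, u_1, u_2), so the sequence has period 16.
212 ≡ 4 (mod 16), hence u_212 = u_4 = 2.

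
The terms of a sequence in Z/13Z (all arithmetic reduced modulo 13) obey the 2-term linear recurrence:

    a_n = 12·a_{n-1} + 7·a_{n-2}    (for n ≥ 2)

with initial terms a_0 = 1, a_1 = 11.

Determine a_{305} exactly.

a_2 = 12·11 + 7·1 = 9
a_3 = 12·9 + 7·11 = 3
a_4 = 12·3 + 7·9 = 8
a_5 = 12·8 + 7·3 = 0
a_6 = 12·0 + 7·8 = 4
a_7 = 12·4 + 7·0 = 9
a_8 = 12·9 + 7·4 = 6
a_9 = 12·6 + 7·9 = 5
a_10 = 12·5 + 7·6 = 11
a_11 = 12·11 + 7·5 = 11
a_12 = 12·11 + 7·11 = 1
a_13 = 12·1 + 7·11 = 11
(a_12, a_13) = (1, 11) = (a_0, a_1), so the sequence has period 12.
305 ≡ 5 (mod 12), hence a_305 = a_5 = 0.

0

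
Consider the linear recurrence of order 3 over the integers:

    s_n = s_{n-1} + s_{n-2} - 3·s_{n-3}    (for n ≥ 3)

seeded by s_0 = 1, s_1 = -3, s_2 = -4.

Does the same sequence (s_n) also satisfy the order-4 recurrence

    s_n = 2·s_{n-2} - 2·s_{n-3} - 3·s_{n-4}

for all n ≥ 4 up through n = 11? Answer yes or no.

yes

Terms s_0..s_11: 1, -3, -4, -10, -5, -3, 22, 34, 65, 33, -4, -166
n=4: candidate gives -5, actual s_4 = -5 ✓
n=5: candidate gives -3, actual s_5 = -3 ✓
n=6: candidate gives 22, actual s_6 = 22 ✓
n=7: candidate gives 34, actual s_7 = 34 ✓
n=8: candidate gives 65, actual s_8 = 65 ✓
n=9: candidate gives 33, actual s_9 = 33 ✓
n=10: candidate gives -4, actual s_10 = -4 ✓
n=11: candidate gives -166, actual s_11 = -166 ✓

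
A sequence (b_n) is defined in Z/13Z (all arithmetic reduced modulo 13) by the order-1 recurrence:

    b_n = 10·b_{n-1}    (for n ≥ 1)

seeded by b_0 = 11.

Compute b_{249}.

b_1 = 10·11 = 6
b_2 = 10·6 = 8
b_3 = 10·8 = 2
b_4 = 10·2 = 7
b_5 = 10·7 = 5
b_6 = 10·5 = 11
(b_6) = (11) = (b_0), so the sequence has period 6.
249 ≡ 3 (mod 6), hence b_249 = b_3 = 2.

2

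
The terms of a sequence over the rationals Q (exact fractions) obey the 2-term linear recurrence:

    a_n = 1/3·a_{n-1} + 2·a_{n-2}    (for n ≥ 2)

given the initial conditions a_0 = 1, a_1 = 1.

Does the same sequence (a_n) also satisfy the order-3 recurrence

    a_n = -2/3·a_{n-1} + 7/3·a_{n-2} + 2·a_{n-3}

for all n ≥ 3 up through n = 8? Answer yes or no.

yes

Terms a_0..a_8: 1, 1, 7/3, 25/9, 151/27, 601/81, 3319/243, 14137/729, 73879/2187
n=3: candidate gives 25/9, actual a_3 = 25/9 ✓
n=4: candidate gives 151/27, actual a_4 = 151/27 ✓
n=5: candidate gives 601/81, actual a_5 = 601/81 ✓
n=6: candidate gives 3319/243, actual a_6 = 3319/243 ✓
n=7: candidate gives 14137/729, actual a_7 = 14137/729 ✓
n=8: candidate gives 73879/2187, actual a_8 = 73879/2187 ✓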